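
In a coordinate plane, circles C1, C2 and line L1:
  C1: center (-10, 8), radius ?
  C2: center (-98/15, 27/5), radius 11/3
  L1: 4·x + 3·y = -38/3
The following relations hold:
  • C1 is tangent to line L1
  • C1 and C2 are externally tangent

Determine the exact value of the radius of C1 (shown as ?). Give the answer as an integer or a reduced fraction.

1. [C1‖L1]  r_C1² − 4/9 = 0  ⇒  r_C1 = 2/3 (r>0 drops 1)
2. [ext C1·C2]  r_C1² + (22/3)r_C1 − 16/3 = 0  ⇒  r_C1 = 2/3 (r>0 drops 1)

2/3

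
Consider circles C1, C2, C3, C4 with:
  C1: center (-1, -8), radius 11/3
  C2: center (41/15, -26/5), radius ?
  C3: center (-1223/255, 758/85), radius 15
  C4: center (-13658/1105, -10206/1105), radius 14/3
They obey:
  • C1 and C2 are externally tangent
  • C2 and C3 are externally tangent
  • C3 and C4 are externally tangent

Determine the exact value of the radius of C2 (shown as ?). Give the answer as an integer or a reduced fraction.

1

1. [ext C1·C2]  r_C2² + (22/3)r_C2 − 25/3 = 0  ⇒  r_C2 = 1 (r>0 drops 1)
2. [ext C2·C3]  r_C2² + 30r_C2 − 31 = 0  ⇒  r_C2 = 1 (r>0 drops 1)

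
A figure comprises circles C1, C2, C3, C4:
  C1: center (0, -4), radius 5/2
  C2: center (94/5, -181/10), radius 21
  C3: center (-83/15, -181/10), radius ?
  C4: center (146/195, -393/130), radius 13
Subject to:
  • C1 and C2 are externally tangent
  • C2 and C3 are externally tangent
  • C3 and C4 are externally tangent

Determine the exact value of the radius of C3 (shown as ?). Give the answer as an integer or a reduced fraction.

1. [ext C2·C3]  r_C3² + 42r_C3 − 1360/9 = 0  ⇒  r_C3 = 10/3 (r>0 drops 1)
2. [ext C3·C4]  r_C3² + 26r_C3 − 880/9 = 0  ⇒  r_C3 = 10/3 (r>0 drops 1)

10/3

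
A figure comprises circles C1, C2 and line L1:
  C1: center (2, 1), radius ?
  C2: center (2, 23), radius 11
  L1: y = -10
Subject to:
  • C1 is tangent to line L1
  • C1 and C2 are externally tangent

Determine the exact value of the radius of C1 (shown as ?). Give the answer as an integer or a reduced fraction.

1. [C1‖L1]  r_C1² − 121 = 0  ⇒  r_C1 = 11 (r>0 drops 1)
2. [ext C1·C2]  r_C1² + 22r_C1 − 363 = 0  ⇒  r_C1 = 11 (r>0 drops 1)

11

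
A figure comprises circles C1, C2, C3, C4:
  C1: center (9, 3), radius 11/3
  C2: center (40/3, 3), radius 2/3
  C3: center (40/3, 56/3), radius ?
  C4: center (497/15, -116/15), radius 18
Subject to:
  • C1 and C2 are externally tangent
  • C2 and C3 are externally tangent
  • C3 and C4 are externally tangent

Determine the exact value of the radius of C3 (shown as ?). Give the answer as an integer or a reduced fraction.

15

1. [ext C2·C3]  r_C3² + (4/3)r_C3 − 245 = 0  ⇒  r_C3 = 15 (r>0 drops 1)
2. [ext C3·C4]  r_C3² + 36r_C3 − 765 = 0  ⇒  r_C3 = 15 (r>0 drops 1)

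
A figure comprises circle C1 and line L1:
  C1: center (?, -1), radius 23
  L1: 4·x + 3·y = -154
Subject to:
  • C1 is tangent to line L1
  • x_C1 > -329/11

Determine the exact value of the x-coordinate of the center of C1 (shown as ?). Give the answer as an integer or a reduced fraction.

1. [C1‖L1]  x_C1² + (151/2)x_C1 + 1197/2 = 0  ⇒  x_C1 = -133/2 or -9
2. given x_C1 > -329/11: keep -9

-9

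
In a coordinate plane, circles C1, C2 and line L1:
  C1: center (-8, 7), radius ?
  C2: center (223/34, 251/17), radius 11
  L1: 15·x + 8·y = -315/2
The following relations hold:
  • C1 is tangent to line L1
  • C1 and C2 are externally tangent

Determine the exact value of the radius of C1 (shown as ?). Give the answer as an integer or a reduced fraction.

11/2

1. [C1‖L1]  r_C1² − 121/4 = 0  ⇒  r_C1 = 11/2 (r>0 drops 1)
2. [ext C1·C2]  r_C1² + 22r_C1 − 605/4 = 0  ⇒  r_C1 = 11/2 (r>0 drops 1)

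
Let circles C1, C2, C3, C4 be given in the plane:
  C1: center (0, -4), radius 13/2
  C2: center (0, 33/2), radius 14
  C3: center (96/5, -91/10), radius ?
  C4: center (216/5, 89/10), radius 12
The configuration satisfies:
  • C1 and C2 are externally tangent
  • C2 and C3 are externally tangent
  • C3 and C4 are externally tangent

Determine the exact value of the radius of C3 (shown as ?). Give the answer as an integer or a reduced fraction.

18

1. [ext C2·C3]  r_C3² + 28r_C3 − 828 = 0  ⇒  r_C3 = 18 (r>0 drops 1)
2. [ext C3·C4]  r_C3² + 24r_C3 − 756 = 0  ⇒  r_C3 = 18 (r>0 drops 1)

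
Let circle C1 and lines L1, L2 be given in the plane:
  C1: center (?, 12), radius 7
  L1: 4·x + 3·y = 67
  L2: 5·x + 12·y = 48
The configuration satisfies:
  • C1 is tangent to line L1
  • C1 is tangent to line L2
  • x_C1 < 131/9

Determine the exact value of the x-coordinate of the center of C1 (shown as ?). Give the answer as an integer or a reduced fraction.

1. [C1‖L1]  x_C1² − (31/2)x_C1 − 33/2 = 0  ⇒  x_C1 = -1 or 33/2
2. [C1‖L2]  x_C1² + (192/5)x_C1 + 187/5 = 0  ⇒  x_C1 = -187/5 or -1

-1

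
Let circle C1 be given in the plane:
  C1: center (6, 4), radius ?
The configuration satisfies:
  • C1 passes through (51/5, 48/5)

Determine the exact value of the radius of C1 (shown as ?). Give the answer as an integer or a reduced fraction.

1. [C1∋P]  r_C1² − 49 = 0  ⇒  r_C1 = 7 (r>0 drops 1)

7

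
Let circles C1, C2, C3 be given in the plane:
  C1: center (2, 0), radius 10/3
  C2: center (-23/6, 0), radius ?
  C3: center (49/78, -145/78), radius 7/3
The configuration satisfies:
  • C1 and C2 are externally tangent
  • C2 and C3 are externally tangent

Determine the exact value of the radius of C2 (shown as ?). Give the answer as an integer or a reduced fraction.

1. [ext C1·C2]  r_C2² + (20/3)r_C2 − 275/12 = 0  ⇒  r_C2 = 5/2 (r>0 drops 1)
2. [ext C2·C3]  r_C2² + (14/3)r_C2 − 215/12 = 0  ⇒  r_C2 = 5/2 (r>0 drops 1)

5/2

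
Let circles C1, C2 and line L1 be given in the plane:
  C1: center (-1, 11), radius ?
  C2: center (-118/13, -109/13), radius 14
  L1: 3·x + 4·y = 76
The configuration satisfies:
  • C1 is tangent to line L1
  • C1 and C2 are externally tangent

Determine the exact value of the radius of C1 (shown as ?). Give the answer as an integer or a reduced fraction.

7

1. [C1‖L1]  r_C1² − 49 = 0  ⇒  r_C1 = 7 (r>0 drops 1)
2. [ext C1·C2]  r_C1² + 28r_C1 − 245 = 0  ⇒  r_C1 = 7 (r>0 drops 1)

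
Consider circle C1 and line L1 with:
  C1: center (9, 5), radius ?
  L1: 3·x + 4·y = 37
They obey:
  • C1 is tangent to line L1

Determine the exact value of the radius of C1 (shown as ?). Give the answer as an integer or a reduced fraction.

2

1. [C1‖L1]  r_C1² − 4 = 0  ⇒  r_C1 = 2 (r>0 drops 1)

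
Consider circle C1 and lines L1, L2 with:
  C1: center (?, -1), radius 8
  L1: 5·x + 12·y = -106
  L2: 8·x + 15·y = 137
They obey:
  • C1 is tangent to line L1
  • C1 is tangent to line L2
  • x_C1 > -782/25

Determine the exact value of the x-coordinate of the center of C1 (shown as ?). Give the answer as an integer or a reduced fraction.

2

1. [C1‖L1]  x_C1² + (188/5)x_C1 − 396/5 = 0  ⇒  x_C1 = -198/5 or 2
2. [C1‖L2]  x_C1² − 38x_C1 + 72 = 0  ⇒  x_C1 = 2 or 36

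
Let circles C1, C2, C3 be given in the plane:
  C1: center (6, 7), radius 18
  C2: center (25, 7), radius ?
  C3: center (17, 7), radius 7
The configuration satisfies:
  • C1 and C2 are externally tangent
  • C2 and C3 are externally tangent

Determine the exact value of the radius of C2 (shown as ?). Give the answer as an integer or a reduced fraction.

1. [ext C1·C2]  r_C2² + 36r_C2 − 37 = 0  ⇒  r_C2 = 1 (r>0 drops 1)
2. [ext C2·C3]  r_C2² + 14r_C2 − 15 = 0  ⇒  r_C2 = 1 (r>0 drops 1)

1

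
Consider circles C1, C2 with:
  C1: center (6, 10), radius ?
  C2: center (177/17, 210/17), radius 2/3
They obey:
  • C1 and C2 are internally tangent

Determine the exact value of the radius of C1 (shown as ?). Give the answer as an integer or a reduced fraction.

1. [int C1,C2]  r_C1² − (4/3)r_C1 − 221/9 = 0  ⇒  r_C1 = 17/3 (r>0 drops 1)

17/3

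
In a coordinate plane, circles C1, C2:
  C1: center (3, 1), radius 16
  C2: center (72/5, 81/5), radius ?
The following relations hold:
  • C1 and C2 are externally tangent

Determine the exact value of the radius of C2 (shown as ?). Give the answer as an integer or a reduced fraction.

1. [ext C1·C2]  r_C2² + 32r_C2 − 105 = 0  ⇒  r_C2 = 3 (r>0 drops 1)

3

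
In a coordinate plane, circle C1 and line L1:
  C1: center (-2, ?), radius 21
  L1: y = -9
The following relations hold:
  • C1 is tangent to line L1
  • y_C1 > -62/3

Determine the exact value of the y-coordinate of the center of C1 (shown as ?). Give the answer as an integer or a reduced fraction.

12

1. [C1‖L1]  y_C1² + 18y_C1 − 360 = 0  ⇒  y_C1 = -30 or 12
2. given y_C1 > -62/3: keep 12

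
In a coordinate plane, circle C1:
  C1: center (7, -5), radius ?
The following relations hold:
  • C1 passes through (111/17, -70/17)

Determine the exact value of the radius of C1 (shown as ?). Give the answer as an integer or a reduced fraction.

1

1. [C1∋P]  r_C1² − 1 = 0  ⇒  r_C1 = 1 (r>0 drops 1)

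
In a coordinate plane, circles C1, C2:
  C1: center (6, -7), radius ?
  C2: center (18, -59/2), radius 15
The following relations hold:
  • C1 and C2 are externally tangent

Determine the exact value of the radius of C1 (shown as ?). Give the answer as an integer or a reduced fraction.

1. [ext C1·C2]  r_C1² + 30r_C1 − 1701/4 = 0  ⇒  r_C1 = 21/2 (r>0 drops 1)

21/2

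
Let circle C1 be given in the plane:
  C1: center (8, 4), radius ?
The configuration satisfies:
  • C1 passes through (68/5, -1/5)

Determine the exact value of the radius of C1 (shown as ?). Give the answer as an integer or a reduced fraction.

7

1. [C1∋P]  r_C1² − 49 = 0  ⇒  r_C1 = 7 (r>0 drops 1)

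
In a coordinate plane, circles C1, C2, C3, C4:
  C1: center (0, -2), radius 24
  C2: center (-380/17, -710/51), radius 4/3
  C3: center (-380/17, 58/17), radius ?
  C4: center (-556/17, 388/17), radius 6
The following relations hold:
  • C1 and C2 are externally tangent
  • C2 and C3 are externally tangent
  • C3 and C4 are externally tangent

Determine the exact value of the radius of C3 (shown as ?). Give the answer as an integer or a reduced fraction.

1. [ext C2·C3]  r_C3² + (8/3)r_C3 − 896/3 = 0  ⇒  r_C3 = 16 (r>0 drops 1)
2. [ext C3·C4]  r_C3² + 12r_C3 − 448 = 0  ⇒  r_C3 = 16 (r>0 drops 1)

16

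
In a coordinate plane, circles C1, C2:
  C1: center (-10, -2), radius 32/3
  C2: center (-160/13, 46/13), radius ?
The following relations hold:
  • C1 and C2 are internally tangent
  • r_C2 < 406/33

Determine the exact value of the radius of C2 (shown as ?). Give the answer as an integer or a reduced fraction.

14/3

1. [int C1,C2]  r_C2² − (64/3)r_C2 + 700/9 = 0  ⇒  r_C2 = 14/3 or 50/3
2. given r_C2 < 406/33: keep 14/3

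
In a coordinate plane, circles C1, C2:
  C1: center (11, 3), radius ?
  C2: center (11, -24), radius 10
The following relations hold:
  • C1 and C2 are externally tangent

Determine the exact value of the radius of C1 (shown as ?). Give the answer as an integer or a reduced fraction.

17

1. [ext C1·C2]  r_C1² + 20r_C1 − 629 = 0  ⇒  r_C1 = 17 (r>0 drops 1)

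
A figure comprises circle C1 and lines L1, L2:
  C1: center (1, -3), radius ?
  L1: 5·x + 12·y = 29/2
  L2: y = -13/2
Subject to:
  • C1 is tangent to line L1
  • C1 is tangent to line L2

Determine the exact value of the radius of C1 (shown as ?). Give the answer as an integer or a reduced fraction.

1. [C1‖L1]  r_C1² − 49/4 = 0  ⇒  r_C1 = 7/2 (r>0 drops 1)
2. [C1‖L2]  r_C1² − 49/4 = 0  ⇒  r_C1 = 7/2 (r>0 drops 1)

7/2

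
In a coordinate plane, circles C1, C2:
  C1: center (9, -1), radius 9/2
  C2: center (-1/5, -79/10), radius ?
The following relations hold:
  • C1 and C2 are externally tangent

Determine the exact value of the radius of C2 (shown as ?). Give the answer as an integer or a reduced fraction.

7

1. [ext C1·C2]  r_C2² + 9r_C2 − 112 = 0  ⇒  r_C2 = 7 (r>0 drops 1)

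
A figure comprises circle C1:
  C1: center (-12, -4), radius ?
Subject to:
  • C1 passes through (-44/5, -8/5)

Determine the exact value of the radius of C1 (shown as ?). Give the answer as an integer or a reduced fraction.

1. [C1∋P]  r_C1² − 16 = 0  ⇒  r_C1 = 4 (r>0 drops 1)

4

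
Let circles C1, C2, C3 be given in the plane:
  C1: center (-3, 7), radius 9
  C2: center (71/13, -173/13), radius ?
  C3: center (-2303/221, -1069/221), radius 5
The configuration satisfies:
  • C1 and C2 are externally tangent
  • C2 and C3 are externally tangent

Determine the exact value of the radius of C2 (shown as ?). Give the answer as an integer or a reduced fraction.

13

1. [ext C1·C2]  r_C2² + 18r_C2 − 403 = 0  ⇒  r_C2 = 13 (r>0 drops 1)
2. [ext C2·C3]  r_C2² + 10r_C2 − 299 = 0  ⇒  r_C2 = 13 (r>0 drops 1)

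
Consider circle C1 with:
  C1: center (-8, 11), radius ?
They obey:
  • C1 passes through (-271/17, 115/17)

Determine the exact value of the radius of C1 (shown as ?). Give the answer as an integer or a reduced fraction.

9

1. [C1∋P]  r_C1² − 81 = 0  ⇒  r_C1 = 9 (r>0 drops 1)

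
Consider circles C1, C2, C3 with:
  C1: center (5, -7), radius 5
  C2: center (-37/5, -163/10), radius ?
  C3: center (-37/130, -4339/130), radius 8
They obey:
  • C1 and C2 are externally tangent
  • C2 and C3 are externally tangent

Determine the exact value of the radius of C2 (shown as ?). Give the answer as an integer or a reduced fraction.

21/2

1. [ext C1·C2]  r_C2² + 10r_C2 − 861/4 = 0  ⇒  r_C2 = 21/2 (r>0 drops 1)
2. [ext C2·C3]  r_C2² + 16r_C2 − 1113/4 = 0  ⇒  r_C2 = 21/2 (r>0 drops 1)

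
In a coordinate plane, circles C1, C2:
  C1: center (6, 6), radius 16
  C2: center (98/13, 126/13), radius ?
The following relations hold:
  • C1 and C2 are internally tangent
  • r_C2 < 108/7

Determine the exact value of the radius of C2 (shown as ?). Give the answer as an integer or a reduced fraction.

1. [int C1,C2]  r_C2² − 32r_C2 + 240 = 0  ⇒  r_C2 = 12 or 20
2. given r_C2 < 108/7: keep 12

12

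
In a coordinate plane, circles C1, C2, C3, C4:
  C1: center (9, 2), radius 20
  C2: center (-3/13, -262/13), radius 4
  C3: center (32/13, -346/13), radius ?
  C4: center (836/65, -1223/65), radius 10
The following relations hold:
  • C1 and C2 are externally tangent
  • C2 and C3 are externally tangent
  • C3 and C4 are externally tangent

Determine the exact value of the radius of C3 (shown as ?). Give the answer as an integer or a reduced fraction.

3

1. [ext C2·C3]  r_C3² + 8r_C3 − 33 = 0  ⇒  r_C3 = 3 (r>0 drops 1)
2. [ext C3·C4]  r_C3² + 20r_C3 − 69 = 0  ⇒  r_C3 = 3 (r>0 drops 1)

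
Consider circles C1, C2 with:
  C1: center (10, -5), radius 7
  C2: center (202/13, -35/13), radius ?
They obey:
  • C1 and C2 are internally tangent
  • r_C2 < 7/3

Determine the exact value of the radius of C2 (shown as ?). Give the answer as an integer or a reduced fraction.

1

1. [int C1,C2]  r_C2² − 14r_C2 + 13 = 0  ⇒  r_C2 = 1 or 13
2. given r_C2 < 7/3: keep 1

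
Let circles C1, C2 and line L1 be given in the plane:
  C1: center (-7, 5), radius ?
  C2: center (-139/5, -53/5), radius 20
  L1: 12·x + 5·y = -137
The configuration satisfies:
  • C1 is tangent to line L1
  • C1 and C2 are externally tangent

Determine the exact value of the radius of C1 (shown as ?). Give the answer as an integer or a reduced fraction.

1. [C1‖L1]  r_C1² − 36 = 0  ⇒  r_C1 = 6 (r>0 drops 1)
2. [ext C1·C2]  r_C1² + 40r_C1 − 276 = 0  ⇒  r_C1 = 6 (r>0 drops 1)

6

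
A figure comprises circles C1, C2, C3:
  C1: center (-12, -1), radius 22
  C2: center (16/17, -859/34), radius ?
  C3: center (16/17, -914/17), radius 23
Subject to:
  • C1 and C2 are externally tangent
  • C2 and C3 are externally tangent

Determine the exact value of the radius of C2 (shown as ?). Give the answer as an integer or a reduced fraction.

1. [ext C1·C2]  r_C2² + 44r_C2 − 1089/4 = 0  ⇒  r_C2 = 11/2 (r>0 drops 1)
2. [ext C2·C3]  r_C2² + 46r_C2 − 1133/4 = 0  ⇒  r_C2 = 11/2 (r>0 drops 1)

11/2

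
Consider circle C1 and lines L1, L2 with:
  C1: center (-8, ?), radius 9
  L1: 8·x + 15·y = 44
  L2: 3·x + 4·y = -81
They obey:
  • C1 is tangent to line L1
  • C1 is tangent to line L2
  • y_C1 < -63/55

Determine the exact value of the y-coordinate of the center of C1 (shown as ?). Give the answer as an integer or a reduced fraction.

-3

1. [C1‖L1]  y_C1² − (72/5)y_C1 − 261/5 = 0  ⇒  y_C1 = -3 or 87/5
2. [C1‖L2]  y_C1² + (57/2)y_C1 + 153/2 = 0  ⇒  y_C1 = -51/2 or -3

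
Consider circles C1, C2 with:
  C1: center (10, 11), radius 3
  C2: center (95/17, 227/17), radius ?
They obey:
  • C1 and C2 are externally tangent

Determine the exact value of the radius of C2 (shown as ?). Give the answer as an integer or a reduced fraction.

1. [ext C1·C2]  r_C2² + 6r_C2 − 16 = 0  ⇒  r_C2 = 2 (r>0 drops 1)

2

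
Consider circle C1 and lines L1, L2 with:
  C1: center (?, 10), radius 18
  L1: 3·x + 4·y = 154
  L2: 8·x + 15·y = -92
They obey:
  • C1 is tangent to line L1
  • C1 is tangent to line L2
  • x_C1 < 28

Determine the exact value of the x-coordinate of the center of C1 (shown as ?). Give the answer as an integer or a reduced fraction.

8

1. [C1‖L1]  x_C1² − 76x_C1 + 544 = 0  ⇒  x_C1 = 8 or 68
2. [C1‖L2]  x_C1² + (121/2)x_C1 − 548 = 0  ⇒  x_C1 = -137/2 or 8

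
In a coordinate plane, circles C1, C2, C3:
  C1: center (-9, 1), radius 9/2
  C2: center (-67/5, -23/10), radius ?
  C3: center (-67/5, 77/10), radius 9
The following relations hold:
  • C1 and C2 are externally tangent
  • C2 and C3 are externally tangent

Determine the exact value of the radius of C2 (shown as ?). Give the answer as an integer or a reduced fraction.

1. [ext C1·C2]  r_C2² + 9r_C2 − 10 = 0  ⇒  r_C2 = 1 (r>0 drops 1)
2. [ext C2·C3]  r_C2² + 18r_C2 − 19 = 0  ⇒  r_C2 = 1 (r>0 drops 1)

1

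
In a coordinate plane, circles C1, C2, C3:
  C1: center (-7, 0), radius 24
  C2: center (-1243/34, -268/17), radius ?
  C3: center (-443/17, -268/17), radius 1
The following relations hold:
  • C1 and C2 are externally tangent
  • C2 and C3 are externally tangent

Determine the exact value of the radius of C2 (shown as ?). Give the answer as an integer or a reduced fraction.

19/2

1. [ext C1·C2]  r_C2² + 48r_C2 − 2185/4 = 0  ⇒  r_C2 = 19/2 (r>0 drops 1)
2. [ext C2·C3]  r_C2² + 2r_C2 − 437/4 = 0  ⇒  r_C2 = 19/2 (r>0 drops 1)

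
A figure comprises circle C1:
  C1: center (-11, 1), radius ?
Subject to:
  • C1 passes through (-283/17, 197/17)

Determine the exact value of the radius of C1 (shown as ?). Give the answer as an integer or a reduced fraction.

1. [C1∋P]  r_C1² − 144 = 0  ⇒  r_C1 = 12 (r>0 drops 1)

12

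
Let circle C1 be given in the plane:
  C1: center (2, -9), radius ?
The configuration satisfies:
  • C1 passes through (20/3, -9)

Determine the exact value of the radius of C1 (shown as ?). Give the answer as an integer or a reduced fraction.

14/3

1. [C1∋P]  r_C1² − 196/9 = 0  ⇒  r_C1 = 14/3 (r>0 drops 1)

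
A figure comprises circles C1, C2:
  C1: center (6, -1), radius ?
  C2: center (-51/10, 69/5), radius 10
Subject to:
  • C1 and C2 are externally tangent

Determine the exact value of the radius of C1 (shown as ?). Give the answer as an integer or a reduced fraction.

1. [ext C1·C2]  r_C1² + 20r_C1 − 969/4 = 0  ⇒  r_C1 = 17/2 (r>0 drops 1)

17/2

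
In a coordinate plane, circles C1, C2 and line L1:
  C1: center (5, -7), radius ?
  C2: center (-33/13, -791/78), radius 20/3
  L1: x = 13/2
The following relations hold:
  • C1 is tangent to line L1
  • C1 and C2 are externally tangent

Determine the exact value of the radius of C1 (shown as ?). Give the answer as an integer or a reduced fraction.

1. [C1‖L1]  r_C1² − 9/4 = 0  ⇒  r_C1 = 3/2 (r>0 drops 1)
2. [ext C1·C2]  r_C1² + (40/3)r_C1 − 89/4 = 0  ⇒  r_C1 = 3/2 (r>0 drops 1)

3/2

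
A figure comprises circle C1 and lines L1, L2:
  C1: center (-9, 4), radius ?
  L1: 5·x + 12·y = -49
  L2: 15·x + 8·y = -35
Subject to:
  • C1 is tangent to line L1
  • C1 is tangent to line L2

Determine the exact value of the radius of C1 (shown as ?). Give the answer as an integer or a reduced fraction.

1. [C1‖L1]  r_C1² − 16 = 0  ⇒  r_C1 = 4 (r>0 drops 1)
2. [C1‖L2]  r_C1² − 16 = 0  ⇒  r_C1 = 4 (r>0 drops 1)

4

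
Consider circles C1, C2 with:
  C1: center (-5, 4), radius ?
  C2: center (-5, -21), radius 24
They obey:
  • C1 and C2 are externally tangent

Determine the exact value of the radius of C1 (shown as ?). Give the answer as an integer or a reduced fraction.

1

1. [ext C1·C2]  r_C1² + 48r_C1 − 49 = 0  ⇒  r_C1 = 1 (r>0 drops 1)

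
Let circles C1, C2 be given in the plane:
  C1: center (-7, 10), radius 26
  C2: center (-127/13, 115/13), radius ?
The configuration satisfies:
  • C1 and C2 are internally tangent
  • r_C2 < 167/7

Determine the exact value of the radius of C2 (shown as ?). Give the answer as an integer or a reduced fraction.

1. [int C1,C2]  r_C2² − 52r_C2 + 667 = 0  ⇒  r_C2 = 23 or 29
2. given r_C2 < 167/7: keep 23

23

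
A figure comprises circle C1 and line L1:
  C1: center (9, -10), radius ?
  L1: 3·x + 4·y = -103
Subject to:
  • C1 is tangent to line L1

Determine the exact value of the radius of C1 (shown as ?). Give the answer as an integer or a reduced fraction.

18

1. [C1‖L1]  r_C1² − 324 = 0  ⇒  r_C1 = 18 (r>0 drops 1)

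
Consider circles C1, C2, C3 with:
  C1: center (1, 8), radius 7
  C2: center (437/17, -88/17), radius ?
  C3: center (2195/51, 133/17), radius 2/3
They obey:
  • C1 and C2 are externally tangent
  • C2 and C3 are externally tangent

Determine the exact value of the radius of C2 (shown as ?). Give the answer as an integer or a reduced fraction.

21

1. [ext C1·C2]  r_C2² + 14r_C2 − 735 = 0  ⇒  r_C2 = 21 (r>0 drops 1)
2. [ext C2·C3]  r_C2² + (4/3)r_C2 − 469 = 0  ⇒  r_C2 = 21 (r>0 drops 1)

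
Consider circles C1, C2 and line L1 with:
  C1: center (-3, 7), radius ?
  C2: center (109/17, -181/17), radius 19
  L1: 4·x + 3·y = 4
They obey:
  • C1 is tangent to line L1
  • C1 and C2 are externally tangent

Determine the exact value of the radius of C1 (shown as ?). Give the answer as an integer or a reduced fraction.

1. [C1‖L1]  r_C1² − 1 = 0  ⇒  r_C1 = 1 (r>0 drops 1)
2. [ext C1·C2]  r_C1² + 38r_C1 − 39 = 0  ⇒  r_C1 = 1 (r>0 drops 1)

1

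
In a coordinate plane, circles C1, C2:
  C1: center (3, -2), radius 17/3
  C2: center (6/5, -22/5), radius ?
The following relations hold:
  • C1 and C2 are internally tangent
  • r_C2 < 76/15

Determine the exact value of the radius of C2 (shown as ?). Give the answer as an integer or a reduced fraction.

8/3

1. [int C1,C2]  r_C2² − (34/3)r_C2 + 208/9 = 0  ⇒  r_C2 = 8/3 or 26/3
2. given r_C2 < 76/15: keep 8/3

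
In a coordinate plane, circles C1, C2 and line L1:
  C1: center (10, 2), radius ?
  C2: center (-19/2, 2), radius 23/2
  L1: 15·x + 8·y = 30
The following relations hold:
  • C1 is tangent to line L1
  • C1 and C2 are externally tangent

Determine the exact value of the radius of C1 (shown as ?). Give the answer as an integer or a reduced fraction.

1. [C1‖L1]  r_C1² − 64 = 0  ⇒  r_C1 = 8 (r>0 drops 1)
2. [ext C1·C2]  r_C1² + 23r_C1 − 248 = 0  ⇒  r_C1 = 8 (r>0 drops 1)

8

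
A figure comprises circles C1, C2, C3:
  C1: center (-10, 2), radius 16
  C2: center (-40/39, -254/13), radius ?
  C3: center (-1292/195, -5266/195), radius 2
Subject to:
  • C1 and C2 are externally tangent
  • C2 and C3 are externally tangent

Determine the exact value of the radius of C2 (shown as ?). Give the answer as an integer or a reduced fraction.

1. [ext C1·C2]  r_C2² + 32r_C2 − 2596/9 = 0  ⇒  r_C2 = 22/3 (r>0 drops 1)
2. [ext C2·C3]  r_C2² + 4r_C2 − 748/9 = 0  ⇒  r_C2 = 22/3 (r>0 drops 1)

22/3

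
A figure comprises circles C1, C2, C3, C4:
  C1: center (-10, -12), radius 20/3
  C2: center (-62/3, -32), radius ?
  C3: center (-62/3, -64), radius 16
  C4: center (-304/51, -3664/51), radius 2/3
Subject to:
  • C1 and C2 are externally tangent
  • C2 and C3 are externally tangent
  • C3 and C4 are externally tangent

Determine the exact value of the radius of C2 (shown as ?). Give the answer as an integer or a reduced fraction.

1. [ext C1·C2]  r_C2² + (40/3)r_C2 − 1408/3 = 0  ⇒  r_C2 = 16 (r>0 drops 1)
2. [ext C2·C3]  r_C2² + 32r_C2 − 768 = 0  ⇒  r_C2 = 16 (r>0 drops 1)

16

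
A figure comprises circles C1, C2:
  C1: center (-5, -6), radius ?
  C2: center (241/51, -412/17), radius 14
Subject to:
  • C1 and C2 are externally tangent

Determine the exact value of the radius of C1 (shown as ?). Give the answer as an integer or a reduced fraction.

1. [ext C1·C2]  r_C1² + 28r_C1 − 2080/9 = 0  ⇒  r_C1 = 20/3 (r>0 drops 1)

20/3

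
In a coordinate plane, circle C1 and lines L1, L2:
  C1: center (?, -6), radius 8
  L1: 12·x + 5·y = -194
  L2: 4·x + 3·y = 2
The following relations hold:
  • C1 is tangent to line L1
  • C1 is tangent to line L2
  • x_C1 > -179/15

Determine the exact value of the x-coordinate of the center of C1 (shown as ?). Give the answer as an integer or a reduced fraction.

-5

1. [C1‖L1]  x_C1² + (82/3)x_C1 + 335/3 = 0  ⇒  x_C1 = -67/3 or -5
2. [C1‖L2]  x_C1² − 10x_C1 − 75 = 0  ⇒  x_C1 = -5 or 15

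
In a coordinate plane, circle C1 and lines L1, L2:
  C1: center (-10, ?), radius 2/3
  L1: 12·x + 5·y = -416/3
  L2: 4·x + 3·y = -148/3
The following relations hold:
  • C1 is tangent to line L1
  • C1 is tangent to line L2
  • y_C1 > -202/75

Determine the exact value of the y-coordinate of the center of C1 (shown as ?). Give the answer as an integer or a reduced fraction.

-2

1. [C1‖L1]  y_C1² + (112/15)y_C1 + 164/15 = 0  ⇒  y_C1 = -82/15 or -2
2. [C1‖L2]  y_C1² + (56/9)y_C1 + 76/9 = 0  ⇒  y_C1 = -38/9 or -2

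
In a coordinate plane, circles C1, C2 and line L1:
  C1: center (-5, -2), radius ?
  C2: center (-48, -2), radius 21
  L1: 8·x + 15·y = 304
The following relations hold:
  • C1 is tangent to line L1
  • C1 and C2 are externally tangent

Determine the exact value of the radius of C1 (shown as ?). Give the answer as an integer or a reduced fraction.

1. [C1‖L1]  r_C1² − 484 = 0  ⇒  r_C1 = 22 (r>0 drops 1)
2. [ext C1·C2]  r_C1² + 42r_C1 − 1408 = 0  ⇒  r_C1 = 22 (r>0 drops 1)

22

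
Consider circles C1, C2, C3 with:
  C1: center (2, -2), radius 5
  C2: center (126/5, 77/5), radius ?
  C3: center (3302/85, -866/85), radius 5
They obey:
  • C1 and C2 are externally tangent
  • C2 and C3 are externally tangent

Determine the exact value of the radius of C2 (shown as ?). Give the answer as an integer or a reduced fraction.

1. [ext C1·C2]  r_C2² + 10r_C2 − 816 = 0  ⇒  r_C2 = 24 (r>0 drops 1)
2. [ext C2·C3]  r_C2² + 10r_C2 − 816 = 0  ⇒  r_C2 = 24 (r>0 drops 1)

24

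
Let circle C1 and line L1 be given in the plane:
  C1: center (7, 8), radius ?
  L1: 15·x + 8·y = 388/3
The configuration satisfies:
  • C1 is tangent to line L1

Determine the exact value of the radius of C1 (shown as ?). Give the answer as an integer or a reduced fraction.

7/3

1. [C1‖L1]  r_C1² − 49/9 = 0  ⇒  r_C1 = 7/3 (r>0 drops 1)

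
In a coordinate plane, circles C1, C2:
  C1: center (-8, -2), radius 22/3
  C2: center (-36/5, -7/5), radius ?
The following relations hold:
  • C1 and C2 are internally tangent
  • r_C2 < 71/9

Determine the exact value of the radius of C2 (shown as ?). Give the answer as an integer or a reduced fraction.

19/3

1. [int C1,C2]  r_C2² − (44/3)r_C2 + 475/9 = 0  ⇒  r_C2 = 19/3 or 25/3
2. given r_C2 < 71/9: keep 19/3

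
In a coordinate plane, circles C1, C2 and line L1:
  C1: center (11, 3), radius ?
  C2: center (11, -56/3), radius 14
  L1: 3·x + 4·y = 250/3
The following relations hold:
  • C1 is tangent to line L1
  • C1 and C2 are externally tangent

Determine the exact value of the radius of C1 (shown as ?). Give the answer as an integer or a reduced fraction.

23/3

1. [C1‖L1]  r_C1² − 529/9 = 0  ⇒  r_C1 = 23/3 (r>0 drops 1)
2. [ext C1·C2]  r_C1² + 28r_C1 − 2461/9 = 0  ⇒  r_C1 = 23/3 (r>0 drops 1)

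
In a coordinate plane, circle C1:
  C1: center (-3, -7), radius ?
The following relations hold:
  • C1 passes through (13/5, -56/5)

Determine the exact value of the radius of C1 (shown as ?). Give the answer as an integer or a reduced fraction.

1. [C1∋P]  r_C1² − 49 = 0  ⇒  r_C1 = 7 (r>0 drops 1)

7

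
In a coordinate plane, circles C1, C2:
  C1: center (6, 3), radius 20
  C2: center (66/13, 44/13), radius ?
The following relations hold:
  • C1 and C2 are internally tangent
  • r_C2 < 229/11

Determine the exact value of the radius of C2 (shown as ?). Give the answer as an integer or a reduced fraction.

1. [int C1,C2]  r_C2² − 40r_C2 + 399 = 0  ⇒  r_C2 = 19 or 21
2. given r_C2 < 229/11: keep 19

19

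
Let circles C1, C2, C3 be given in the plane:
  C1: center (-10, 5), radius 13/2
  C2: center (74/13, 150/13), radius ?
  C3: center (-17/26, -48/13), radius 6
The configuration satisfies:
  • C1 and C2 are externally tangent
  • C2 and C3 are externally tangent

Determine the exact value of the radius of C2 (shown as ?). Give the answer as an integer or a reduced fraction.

21/2

1. [ext C1·C2]  r_C2² + 13r_C2 − 987/4 = 0  ⇒  r_C2 = 21/2 (r>0 drops 1)
2. [ext C2·C3]  r_C2² + 12r_C2 − 945/4 = 0  ⇒  r_C2 = 21/2 (r>0 drops 1)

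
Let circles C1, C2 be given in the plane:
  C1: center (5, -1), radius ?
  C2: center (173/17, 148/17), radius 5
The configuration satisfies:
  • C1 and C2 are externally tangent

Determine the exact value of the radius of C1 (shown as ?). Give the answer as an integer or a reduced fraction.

6

1. [ext C1·C2]  r_C1² + 10r_C1 − 96 = 0  ⇒  r_C1 = 6 (r>0 drops 1)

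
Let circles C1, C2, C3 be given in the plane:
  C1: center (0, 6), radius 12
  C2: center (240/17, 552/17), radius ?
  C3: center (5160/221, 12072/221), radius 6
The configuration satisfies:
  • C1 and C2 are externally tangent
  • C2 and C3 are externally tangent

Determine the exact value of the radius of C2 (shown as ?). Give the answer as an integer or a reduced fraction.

1. [ext C1·C2]  r_C2² + 24r_C2 − 756 = 0  ⇒  r_C2 = 18 (r>0 drops 1)
2. [ext C2·C3]  r_C2² + 12r_C2 − 540 = 0  ⇒  r_C2 = 18 (r>0 drops 1)

18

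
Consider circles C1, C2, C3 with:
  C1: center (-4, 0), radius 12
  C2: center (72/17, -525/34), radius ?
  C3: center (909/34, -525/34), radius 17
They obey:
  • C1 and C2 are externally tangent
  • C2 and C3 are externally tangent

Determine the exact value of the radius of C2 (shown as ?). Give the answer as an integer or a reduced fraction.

1. [ext C1·C2]  r_C2² + 24r_C2 − 649/4 = 0  ⇒  r_C2 = 11/2 (r>0 drops 1)
2. [ext C2·C3]  r_C2² + 34r_C2 − 869/4 = 0  ⇒  r_C2 = 11/2 (r>0 drops 1)

11/2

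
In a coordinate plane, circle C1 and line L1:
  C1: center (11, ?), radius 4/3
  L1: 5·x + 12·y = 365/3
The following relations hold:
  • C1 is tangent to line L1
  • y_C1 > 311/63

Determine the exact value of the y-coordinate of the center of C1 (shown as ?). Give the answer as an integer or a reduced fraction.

1. [C1‖L1]  y_C1² − (100/9)y_C1 + 259/9 = 0  ⇒  y_C1 = 37/9 or 7
2. given y_C1 > 311/63: keep 7

7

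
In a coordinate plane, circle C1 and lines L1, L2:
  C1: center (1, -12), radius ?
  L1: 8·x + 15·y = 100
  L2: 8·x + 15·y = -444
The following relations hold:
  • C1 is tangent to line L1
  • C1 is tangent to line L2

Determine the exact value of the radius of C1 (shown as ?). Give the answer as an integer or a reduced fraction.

1. [C1‖L1]  r_C1² − 256 = 0  ⇒  r_C1 = 16 (r>0 drops 1)
2. [C1‖L2]  r_C1² − 256 = 0  ⇒  r_C1 = 16 (r>0 drops 1)

16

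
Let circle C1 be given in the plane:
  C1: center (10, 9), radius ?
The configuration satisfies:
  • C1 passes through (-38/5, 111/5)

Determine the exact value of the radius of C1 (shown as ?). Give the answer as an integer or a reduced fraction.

1. [C1∋P]  r_C1² − 484 = 0  ⇒  r_C1 = 22 (r>0 drops 1)

22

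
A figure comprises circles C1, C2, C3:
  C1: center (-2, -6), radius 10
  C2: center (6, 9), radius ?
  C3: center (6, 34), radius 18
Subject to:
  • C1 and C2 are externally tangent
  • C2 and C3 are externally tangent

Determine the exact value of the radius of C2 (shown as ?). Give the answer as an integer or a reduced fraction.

1. [ext C1·C2]  r_C2² + 20r_C2 − 189 = 0  ⇒  r_C2 = 7 (r>0 drops 1)
2. [ext C2·C3]  r_C2² + 36r_C2 − 301 = 0  ⇒  r_C2 = 7 (r>0 drops 1)

7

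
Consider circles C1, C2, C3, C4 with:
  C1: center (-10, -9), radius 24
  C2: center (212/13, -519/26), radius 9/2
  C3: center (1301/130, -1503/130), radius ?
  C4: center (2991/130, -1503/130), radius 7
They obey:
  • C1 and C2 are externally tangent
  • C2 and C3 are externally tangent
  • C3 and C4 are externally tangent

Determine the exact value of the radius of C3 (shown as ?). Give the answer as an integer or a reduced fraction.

1. [ext C2·C3]  r_C3² + 9r_C3 − 90 = 0  ⇒  r_C3 = 6 (r>0 drops 1)
2. [ext C3·C4]  r_C3² + 14r_C3 − 120 = 0  ⇒  r_C3 = 6 (r>0 drops 1)

6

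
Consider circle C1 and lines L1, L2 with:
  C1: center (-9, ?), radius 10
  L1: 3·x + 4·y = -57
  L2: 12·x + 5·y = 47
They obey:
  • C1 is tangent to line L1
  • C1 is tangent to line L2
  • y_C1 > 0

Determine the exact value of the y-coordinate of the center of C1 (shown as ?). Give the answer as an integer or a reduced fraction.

1. [C1‖L1]  y_C1² + 15y_C1 − 100 = 0  ⇒  y_C1 = -20 or 5
2. [C1‖L2]  y_C1² − 62y_C1 + 285 = 0  ⇒  y_C1 = 5 or 57

5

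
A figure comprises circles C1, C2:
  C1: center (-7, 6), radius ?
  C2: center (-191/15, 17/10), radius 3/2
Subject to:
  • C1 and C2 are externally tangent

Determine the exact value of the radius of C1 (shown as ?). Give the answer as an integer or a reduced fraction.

17/3

1. [ext C1·C2]  r_C1² + 3r_C1 − 442/9 = 0  ⇒  r_C1 = 17/3 (r>0 drops 1)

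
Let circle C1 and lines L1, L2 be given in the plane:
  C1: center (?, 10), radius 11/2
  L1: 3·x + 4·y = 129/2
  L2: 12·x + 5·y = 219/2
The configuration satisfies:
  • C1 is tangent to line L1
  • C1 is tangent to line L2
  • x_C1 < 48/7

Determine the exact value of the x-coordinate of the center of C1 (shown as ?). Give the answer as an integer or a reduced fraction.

1. [C1‖L1]  x_C1² − (49/3)x_C1 − 52/3 = 0  ⇒  x_C1 = -1 or 52/3
2. [C1‖L2]  x_C1² − (119/12)x_C1 − 131/12 = 0  ⇒  x_C1 = -1 or 131/12

-1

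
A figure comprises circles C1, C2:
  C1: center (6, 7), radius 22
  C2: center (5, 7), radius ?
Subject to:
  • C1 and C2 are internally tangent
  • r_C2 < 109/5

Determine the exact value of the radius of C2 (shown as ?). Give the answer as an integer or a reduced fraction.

1. [int C1,C2]  r_C2² − 44r_C2 + 483 = 0  ⇒  r_C2 = 21 or 23
2. given r_C2 < 109/5: keep 21

21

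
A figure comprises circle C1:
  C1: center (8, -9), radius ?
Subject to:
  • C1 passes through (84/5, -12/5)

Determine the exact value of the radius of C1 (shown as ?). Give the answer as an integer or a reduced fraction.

1. [C1∋P]  r_C1² − 121 = 0  ⇒  r_C1 = 11 (r>0 drops 1)

11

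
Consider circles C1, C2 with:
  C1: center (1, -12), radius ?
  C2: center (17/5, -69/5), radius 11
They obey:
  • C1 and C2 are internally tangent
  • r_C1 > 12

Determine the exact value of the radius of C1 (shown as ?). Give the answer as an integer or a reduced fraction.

1. [int C1,C2]  r_C1² − 22r_C1 + 112 = 0  ⇒  r_C1 = 8 or 14
2. given r_C1 > 12: keep 14

14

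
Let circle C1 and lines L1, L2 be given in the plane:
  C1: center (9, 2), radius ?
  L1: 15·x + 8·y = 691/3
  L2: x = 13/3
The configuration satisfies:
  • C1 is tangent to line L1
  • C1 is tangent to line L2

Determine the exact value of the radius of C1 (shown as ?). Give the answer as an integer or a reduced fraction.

14/3

1. [C1‖L1]  r_C1² − 196/9 = 0  ⇒  r_C1 = 14/3 (r>0 drops 1)
2. [C1‖L2]  r_C1² − 196/9 = 0  ⇒  r_C1 = 14/3 (r>0 drops 1)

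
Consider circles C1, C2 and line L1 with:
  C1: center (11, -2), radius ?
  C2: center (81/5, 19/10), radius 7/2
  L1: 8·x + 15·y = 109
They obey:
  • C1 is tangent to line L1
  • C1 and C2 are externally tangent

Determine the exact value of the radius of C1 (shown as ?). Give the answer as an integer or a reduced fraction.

1. [C1‖L1]  r_C1² − 9 = 0  ⇒  r_C1 = 3 (r>0 drops 1)
2. [ext C1·C2]  r_C1² + 7r_C1 − 30 = 0  ⇒  r_C1 = 3 (r>0 drops 1)

3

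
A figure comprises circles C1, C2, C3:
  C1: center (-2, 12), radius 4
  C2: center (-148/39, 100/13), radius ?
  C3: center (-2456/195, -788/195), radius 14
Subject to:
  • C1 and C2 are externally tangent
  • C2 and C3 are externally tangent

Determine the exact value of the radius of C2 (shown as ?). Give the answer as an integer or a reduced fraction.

1. [ext C1·C2]  r_C2² + 8r_C2 − 52/9 = 0  ⇒  r_C2 = 2/3 (r>0 drops 1)
2. [ext C2·C3]  r_C2² + 28r_C2 − 172/9 = 0  ⇒  r_C2 = 2/3 (r>0 drops 1)

2/3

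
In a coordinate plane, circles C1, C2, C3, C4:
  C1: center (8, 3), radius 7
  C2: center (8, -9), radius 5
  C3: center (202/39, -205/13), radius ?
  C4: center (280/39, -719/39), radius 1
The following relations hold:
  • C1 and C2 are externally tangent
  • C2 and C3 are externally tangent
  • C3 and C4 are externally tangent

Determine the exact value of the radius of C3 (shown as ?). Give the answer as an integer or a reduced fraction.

7/3

1. [ext C2·C3]  r_C3² + 10r_C3 − 259/9 = 0  ⇒  r_C3 = 7/3 (r>0 drops 1)
2. [ext C3·C4]  r_C3² + 2r_C3 − 91/9 = 0  ⇒  r_C3 = 7/3 (r>0 drops 1)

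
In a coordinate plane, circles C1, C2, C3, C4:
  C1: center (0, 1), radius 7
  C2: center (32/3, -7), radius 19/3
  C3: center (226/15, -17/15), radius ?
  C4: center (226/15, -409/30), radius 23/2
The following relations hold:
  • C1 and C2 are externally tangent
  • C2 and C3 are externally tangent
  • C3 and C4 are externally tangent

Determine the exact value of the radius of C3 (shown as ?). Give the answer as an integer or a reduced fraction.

1

1. [ext C2·C3]  r_C3² + (38/3)r_C3 − 41/3 = 0  ⇒  r_C3 = 1 (r>0 drops 1)
2. [ext C3·C4]  r_C3² + 23r_C3 − 24 = 0  ⇒  r_C3 = 1 (r>0 drops 1)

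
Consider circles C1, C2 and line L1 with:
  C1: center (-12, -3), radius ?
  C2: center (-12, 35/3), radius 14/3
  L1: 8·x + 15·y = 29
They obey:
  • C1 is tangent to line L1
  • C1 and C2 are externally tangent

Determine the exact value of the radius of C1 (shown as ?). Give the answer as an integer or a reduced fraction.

1. [C1‖L1]  r_C1² − 100 = 0  ⇒  r_C1 = 10 (r>0 drops 1)
2. [ext C1·C2]  r_C1² + (28/3)r_C1 − 580/3 = 0  ⇒  r_C1 = 10 (r>0 drops 1)

10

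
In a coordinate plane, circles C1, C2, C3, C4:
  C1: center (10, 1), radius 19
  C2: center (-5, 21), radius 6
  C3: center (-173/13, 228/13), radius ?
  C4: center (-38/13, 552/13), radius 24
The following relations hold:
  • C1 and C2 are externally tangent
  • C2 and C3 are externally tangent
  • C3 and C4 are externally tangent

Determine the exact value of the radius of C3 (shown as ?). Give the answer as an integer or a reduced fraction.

1. [ext C2·C3]  r_C3² + 12r_C3 − 45 = 0  ⇒  r_C3 = 3 (r>0 drops 1)
2. [ext C3·C4]  r_C3² + 48r_C3 − 153 = 0  ⇒  r_C3 = 3 (r>0 drops 1)

3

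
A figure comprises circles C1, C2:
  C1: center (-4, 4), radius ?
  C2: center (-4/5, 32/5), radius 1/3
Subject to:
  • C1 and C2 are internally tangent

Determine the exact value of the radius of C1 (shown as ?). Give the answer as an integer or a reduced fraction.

1. [int C1,C2]  r_C1² − (2/3)r_C1 − 143/9 = 0  ⇒  r_C1 = 13/3 (r>0 drops 1)

13/3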